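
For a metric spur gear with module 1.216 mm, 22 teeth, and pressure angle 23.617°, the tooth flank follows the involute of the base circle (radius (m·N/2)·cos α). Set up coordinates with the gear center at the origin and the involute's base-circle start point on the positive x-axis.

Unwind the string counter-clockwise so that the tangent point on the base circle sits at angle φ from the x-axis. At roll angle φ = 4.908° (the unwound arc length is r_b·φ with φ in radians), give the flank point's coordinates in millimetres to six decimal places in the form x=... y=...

x=12.300561 y=0.002566

pitch radius r_p = m·N/2 = 1.216·22/2 = 13.376000
base radius r_b = r_p·cos α = 13.376000·cos 23.617° = 12.255678
roll angle φ = 4.908° = 0.08566076 rad
x = r_b·(cos φ + φ·sin φ) = 12.255678·(0.99633336 + 0.08566076·0.08555604) = 12.300561
y = r_b·(sin φ − φ·cos φ) = 12.255678·(0.08555604 − 0.08566076·0.99633336) = 0.002566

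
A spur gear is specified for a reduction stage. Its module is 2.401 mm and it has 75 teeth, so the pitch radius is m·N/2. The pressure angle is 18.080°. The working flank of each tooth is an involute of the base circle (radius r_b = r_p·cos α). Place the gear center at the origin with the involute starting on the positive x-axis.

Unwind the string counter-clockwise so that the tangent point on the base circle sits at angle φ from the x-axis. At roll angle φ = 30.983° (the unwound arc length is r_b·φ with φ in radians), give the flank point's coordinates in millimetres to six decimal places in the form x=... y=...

pitch radius r_p = m·N/2 = 2.401·75/2 = 90.037500
base radius r_b = r_p·cos α = 90.037500·cos 18.080° = 85.591819
roll angle φ = 30.983° = 0.54075536 rad
x = r_b·(cos φ + φ·sin φ) = 85.591819·(0.85732008 + 0.54075536·0.51478373) = 97.205956
y = r_b·(sin φ − φ·cos φ) = 85.591819·(0.51478373 − 0.54075536·0.85732008) = 4.380871

x=97.205956 y=4.380871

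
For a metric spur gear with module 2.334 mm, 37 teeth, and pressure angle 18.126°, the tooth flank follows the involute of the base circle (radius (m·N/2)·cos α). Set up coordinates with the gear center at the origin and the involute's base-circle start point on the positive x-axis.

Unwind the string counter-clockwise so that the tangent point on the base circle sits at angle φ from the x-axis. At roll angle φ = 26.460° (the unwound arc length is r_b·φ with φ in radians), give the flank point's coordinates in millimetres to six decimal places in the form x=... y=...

pitch radius r_p = m·N/2 = 2.334·37/2 = 43.179000
base radius r_b = r_p·cos α = 43.179000·cos 18.126° = 41.036227
roll angle φ = 26.460° = 0.46181412 rad
x = r_b·(cos φ + φ·sin φ) = 41.036227·(0.89524565 + 0.46181412·0.44557292) = 45.181605
y = r_b·(sin φ − φ·cos φ) = 41.036227·(0.44557292 − 0.46181412·0.89524565) = 1.318734

x=45.181605 y=1.318734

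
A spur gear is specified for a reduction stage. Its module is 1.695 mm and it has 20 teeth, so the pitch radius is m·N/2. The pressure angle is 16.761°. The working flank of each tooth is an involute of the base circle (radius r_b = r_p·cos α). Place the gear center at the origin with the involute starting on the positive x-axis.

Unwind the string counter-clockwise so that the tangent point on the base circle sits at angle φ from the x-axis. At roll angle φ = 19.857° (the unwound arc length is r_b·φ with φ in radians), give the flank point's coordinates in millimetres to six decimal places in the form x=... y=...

pitch radius r_p = m·N/2 = 1.695·20/2 = 16.950000
base radius r_b = r_p·cos α = 16.950000·cos 16.761° = 16.229896
roll angle φ = 19.857° = 0.34657003 rad
x = r_b·(cos φ + φ·sin φ) = 16.229896·(0.94054331 + 0.34657003·0.33967378) = 17.175516
y = r_b·(sin φ − φ·cos φ) = 16.229896·(0.33967378 − 0.34657003·0.94054331) = 0.222506

x=17.175516 y=0.222506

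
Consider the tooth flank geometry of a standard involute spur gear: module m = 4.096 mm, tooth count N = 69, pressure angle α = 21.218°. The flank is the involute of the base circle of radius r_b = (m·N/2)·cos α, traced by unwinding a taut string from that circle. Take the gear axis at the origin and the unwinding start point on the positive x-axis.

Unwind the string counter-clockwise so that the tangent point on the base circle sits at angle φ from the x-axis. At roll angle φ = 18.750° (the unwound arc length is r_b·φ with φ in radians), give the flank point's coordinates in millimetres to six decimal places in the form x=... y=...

x=138.598502 y=1.522472

pitch radius r_p = m·N/2 = 4.096·69/2 = 141.312000
base radius r_b = r_p·cos α = 141.312000·cos 21.218° = 131.732480
roll angle φ = 18.750° = 0.32724923 rad
x = r_b·(cos φ + φ·sin φ) = 131.732480·(0.94693013 + 0.32724923·0.32143947) = 138.598502
y = r_b·(sin φ − φ·cos φ) = 131.732480·(0.32143947 − 0.32724923·0.94693013) = 1.522472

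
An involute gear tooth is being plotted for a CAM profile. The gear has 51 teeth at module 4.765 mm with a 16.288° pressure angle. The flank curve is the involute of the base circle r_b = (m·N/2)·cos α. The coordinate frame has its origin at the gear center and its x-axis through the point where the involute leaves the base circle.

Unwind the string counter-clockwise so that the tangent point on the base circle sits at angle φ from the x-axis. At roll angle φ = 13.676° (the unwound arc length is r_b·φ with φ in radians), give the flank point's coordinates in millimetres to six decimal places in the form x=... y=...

pitch radius r_p = m·N/2 = 4.765·51/2 = 121.507500
base radius r_b = r_p·cos α = 121.507500·cos 16.288° = 116.630681
roll angle φ = 13.676° = 0.23869123 rad
x = r_b·(cos φ + φ·sin φ) = 116.630681·(0.97164824 + 0.23869123·0.23643116) = 119.905938
y = r_b·(sin φ − φ·cos φ) = 116.630681·(0.23643116 − 0.23869123·0.97164824) = 0.525684

x=119.905938 y=0.525684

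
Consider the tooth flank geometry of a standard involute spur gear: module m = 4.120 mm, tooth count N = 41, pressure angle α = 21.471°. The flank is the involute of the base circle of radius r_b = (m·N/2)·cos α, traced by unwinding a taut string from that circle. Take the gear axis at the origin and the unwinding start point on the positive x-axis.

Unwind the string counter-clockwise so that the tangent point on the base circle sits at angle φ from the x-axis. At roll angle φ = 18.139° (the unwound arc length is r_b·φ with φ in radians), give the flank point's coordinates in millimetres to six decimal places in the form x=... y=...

pitch radius r_p = m·N/2 = 4.120·41/2 = 84.460000
base radius r_b = r_p·cos α = 84.460000·cos 21.471° = 78.598725
roll angle φ = 18.139° = 0.31658527 rad
x = r_b·(cos φ + φ·sin φ) = 78.598725·(0.95030404 + 0.31658527·0.31132335) = 82.439407
y = r_b·(sin φ − φ·cos φ) = 78.598725·(0.31132335 − 0.31658527·0.95030404) = 0.823014

x=82.439407 y=0.823014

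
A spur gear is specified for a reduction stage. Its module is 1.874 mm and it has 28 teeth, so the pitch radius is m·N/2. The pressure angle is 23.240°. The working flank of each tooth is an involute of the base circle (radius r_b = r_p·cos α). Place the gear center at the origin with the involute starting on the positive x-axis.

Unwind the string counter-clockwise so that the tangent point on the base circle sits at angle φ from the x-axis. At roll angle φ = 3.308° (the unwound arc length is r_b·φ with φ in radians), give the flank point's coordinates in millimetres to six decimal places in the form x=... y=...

x=24.147359 y=0.001546

pitch radius r_p = m·N/2 = 1.874·28/2 = 26.236000
base radius r_b = r_p·cos α = 26.236000·cos 23.240° = 24.107213
roll angle φ = 3.308° = 0.05773549 rad
x = r_b·(cos φ + φ·sin φ) = 24.107213·(0.99833377 + 0.05773549·0.05770342) = 24.147359
y = r_b·(sin φ − φ·cos φ) = 24.107213·(0.05770342 − 0.05773549·0.99833377) = 0.001546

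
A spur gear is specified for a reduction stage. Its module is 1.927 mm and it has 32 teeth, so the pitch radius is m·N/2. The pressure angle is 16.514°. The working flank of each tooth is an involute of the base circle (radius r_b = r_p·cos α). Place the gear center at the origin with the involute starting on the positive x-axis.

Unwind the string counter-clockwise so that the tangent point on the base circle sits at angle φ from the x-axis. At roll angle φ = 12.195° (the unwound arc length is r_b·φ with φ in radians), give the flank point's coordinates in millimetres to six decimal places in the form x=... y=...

x=30.222195 y=0.094579

pitch radius r_p = m·N/2 = 1.927·32/2 = 30.832000
base radius r_b = r_p·cos α = 30.832000·cos 16.514° = 29.560190
roll angle φ = 12.195° = 0.21284290 rad
x = r_b·(cos φ + φ·sin φ) = 29.560190·(0.97743433 + 0.21284290·0.21123950) = 30.222195
y = r_b·(sin φ − φ·cos φ) = 29.560190·(0.21123950 − 0.21284290·0.97743433) = 0.094579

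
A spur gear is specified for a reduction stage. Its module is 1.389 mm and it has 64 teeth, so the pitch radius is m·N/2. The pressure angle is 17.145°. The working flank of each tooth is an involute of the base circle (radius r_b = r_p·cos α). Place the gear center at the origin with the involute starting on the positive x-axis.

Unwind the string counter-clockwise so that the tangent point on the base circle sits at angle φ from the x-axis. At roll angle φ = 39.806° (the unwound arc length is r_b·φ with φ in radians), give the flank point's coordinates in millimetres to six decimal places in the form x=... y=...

x=51.518919 y=4.522293

pitch radius r_p = m·N/2 = 1.389·64/2 = 44.448000
base radius r_b = r_p·cos α = 44.448000·cos 17.145° = 42.472810
roll angle φ = 39.806° = 0.69474576 rad
x = r_b·(cos φ + φ·sin φ) = 42.472810·(0.76821649 + 0.69474576·0.64019015) = 51.518919
y = r_b·(sin φ − φ·cos φ) = 42.472810·(0.64019015 − 0.69474576·0.76821649) = 4.522293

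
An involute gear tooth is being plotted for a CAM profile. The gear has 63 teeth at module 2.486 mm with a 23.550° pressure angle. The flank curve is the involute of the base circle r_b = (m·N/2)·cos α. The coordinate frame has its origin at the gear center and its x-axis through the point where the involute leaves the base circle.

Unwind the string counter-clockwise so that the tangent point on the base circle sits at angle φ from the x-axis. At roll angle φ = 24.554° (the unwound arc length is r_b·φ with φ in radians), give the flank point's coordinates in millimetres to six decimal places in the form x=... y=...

x=78.079143 y=1.848950

pitch radius r_p = m·N/2 = 2.486·63/2 = 78.309000
base radius r_b = r_p·cos α = 78.309000·cos 23.550° = 71.786781
roll angle φ = 24.554° = 0.42854814 rad
x = r_b·(cos φ + φ·sin φ) = 71.786781·(0.90957003 + 0.42854814·0.41555068) = 78.079143
y = r_b·(sin φ − φ·cos φ) = 71.786781·(0.41555068 − 0.42854814·0.90957003) = 1.848950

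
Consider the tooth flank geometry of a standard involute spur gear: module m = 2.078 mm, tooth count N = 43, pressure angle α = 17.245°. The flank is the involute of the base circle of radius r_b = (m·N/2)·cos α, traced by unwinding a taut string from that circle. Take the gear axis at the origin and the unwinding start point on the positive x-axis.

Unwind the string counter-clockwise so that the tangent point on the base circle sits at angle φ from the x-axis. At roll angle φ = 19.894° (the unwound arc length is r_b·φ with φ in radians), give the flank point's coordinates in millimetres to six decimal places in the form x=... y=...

x=45.163616 y=0.588221

pitch radius r_p = m·N/2 = 2.078·43/2 = 44.677000
base radius r_b = r_p·cos α = 44.677000·cos 17.245° = 42.668582
roll angle φ = 19.894° = 0.34721580 rad
x = r_b·(cos φ + φ·sin φ) = 42.668582·(0.94032377 + 0.34721580·0.34028108) = 45.163616
y = r_b·(sin φ − φ·cos φ) = 42.668582·(0.34028108 − 0.34721580·0.94032377) = 0.588221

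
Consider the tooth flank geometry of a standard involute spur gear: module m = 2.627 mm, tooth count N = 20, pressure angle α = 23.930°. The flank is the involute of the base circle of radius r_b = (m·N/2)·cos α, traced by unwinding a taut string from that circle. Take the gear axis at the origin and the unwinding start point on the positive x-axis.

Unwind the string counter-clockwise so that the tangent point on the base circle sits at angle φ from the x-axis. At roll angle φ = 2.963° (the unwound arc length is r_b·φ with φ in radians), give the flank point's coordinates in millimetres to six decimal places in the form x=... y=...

x=24.043962 y=0.001107

pitch radius r_p = m·N/2 = 2.627·20/2 = 26.270000
base radius r_b = r_p·cos α = 26.270000·cos 23.930° = 24.011875
roll angle φ = 2.963° = 0.05171411 rad
x = r_b·(cos φ + φ·sin φ) = 24.011875·(0.99866312 + 0.05171411·0.05169106) = 24.043962
y = r_b·(sin φ − φ·cos φ) = 24.011875·(0.05169106 − 0.05171411·0.99866312) = 0.001107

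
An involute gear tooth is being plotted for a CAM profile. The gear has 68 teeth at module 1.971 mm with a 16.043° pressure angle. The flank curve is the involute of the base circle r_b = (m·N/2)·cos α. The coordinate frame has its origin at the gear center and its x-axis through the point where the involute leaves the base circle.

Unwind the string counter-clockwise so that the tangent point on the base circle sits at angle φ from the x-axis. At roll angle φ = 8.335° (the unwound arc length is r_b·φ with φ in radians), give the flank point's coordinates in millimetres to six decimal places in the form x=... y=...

x=65.081984 y=0.065951

pitch radius r_p = m·N/2 = 1.971·68/2 = 67.014000
base radius r_b = r_p·cos α = 67.014000·cos 16.043° = 64.404110
roll angle φ = 8.335° = 0.14547319 rad
x = r_b·(cos φ + φ·sin φ) = 64.404110·(0.98943742 + 0.14547319·0.14496064) = 65.081984
y = r_b·(sin φ − φ·cos φ) = 64.404110·(0.14496064 − 0.14547319·0.98943742) = 0.065951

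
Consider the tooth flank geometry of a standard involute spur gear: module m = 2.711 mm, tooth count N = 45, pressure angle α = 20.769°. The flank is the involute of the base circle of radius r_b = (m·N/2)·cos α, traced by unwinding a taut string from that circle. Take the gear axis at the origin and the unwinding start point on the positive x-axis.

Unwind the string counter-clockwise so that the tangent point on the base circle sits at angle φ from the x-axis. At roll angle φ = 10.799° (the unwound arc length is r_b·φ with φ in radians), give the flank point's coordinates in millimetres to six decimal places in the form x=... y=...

x=58.037795 y=0.126838

pitch radius r_p = m·N/2 = 2.711·45/2 = 60.997500
base radius r_b = r_p·cos α = 60.997500·cos 20.769° = 57.033740
roll angle φ = 10.799° = 0.18847811 rad
x = r_b·(cos φ + φ·sin φ) = 57.033740·(0.98229052 + 0.18847811·0.18736417) = 58.037795
y = r_b·(sin φ − φ·cos φ) = 57.033740·(0.18736417 − 0.18847811·0.98229052) = 0.126838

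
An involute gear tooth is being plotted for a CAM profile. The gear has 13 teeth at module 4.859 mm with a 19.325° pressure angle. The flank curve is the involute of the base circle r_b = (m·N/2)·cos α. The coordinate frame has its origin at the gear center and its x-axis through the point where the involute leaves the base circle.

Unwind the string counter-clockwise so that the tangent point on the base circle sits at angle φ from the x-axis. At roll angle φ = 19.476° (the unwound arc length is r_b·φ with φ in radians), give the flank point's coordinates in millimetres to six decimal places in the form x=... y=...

pitch radius r_p = m·N/2 = 4.859·13/2 = 31.583500
base radius r_b = r_p·cos α = 31.583500·cos 19.325° = 29.803980
roll angle φ = 19.476° = 0.33992033 rad
x = r_b·(cos φ + φ·sin φ) = 29.803980·(0.94278123 + 0.33992033·0.33341198) = 31.476422
y = r_b·(sin φ − φ·cos φ) = 29.803980·(0.33341198 − 0.33992033·0.94278123) = 0.385707

x=31.476422 y=0.385707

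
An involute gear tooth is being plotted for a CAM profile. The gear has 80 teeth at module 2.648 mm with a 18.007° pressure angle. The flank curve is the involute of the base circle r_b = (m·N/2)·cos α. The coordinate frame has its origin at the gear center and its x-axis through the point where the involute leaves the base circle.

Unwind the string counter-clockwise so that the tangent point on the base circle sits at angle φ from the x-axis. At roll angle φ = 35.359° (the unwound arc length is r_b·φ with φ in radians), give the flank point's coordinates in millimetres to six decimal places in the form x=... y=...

pitch radius r_p = m·N/2 = 2.648·80/2 = 105.920000
base radius r_b = r_p·cos α = 105.920000·cos 18.007° = 100.731907
roll angle φ = 35.359° = 0.61713097 rad
x = r_b·(cos φ + φ·sin φ) = 100.731907·(0.81554211 + 0.61713097·0.57869773) = 118.125729
y = r_b·(sin φ − φ·cos φ) = 100.731907·(0.57869773 − 0.61713097·0.81554211) = 7.595330

x=118.125729 y=7.595330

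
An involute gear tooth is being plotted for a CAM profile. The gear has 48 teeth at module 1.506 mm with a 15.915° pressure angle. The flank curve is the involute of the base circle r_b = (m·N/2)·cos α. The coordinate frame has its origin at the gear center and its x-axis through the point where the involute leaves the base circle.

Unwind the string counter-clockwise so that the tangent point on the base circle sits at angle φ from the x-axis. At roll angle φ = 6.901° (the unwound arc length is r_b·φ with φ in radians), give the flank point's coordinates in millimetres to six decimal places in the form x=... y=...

x=35.009793 y=0.020215

pitch radius r_p = m·N/2 = 1.506·48/2 = 36.144000
base radius r_b = r_p·cos α = 36.144000·cos 15.915° = 34.758584
roll angle φ = 6.901° = 0.12044517 rad
x = r_b·(cos φ + φ·sin φ) = 34.758584·(0.99275524 + 0.12044517·0.12015417) = 35.009793
y = r_b·(sin φ − φ·cos φ) = 34.758584·(0.12015417 − 0.12044517·0.99275524) = 0.020215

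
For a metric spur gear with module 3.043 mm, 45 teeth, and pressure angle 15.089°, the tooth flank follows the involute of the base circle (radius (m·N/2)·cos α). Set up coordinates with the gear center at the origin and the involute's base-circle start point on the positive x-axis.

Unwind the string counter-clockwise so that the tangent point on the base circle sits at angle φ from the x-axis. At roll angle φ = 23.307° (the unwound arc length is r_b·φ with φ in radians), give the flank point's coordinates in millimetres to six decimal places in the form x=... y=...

x=71.352189 y=1.458859

pitch radius r_p = m·N/2 = 3.043·45/2 = 68.467500
base radius r_b = r_p·cos α = 68.467500·cos 15.089° = 66.106920
roll angle φ = 23.307° = 0.40678389 rad
x = r_b·(cos φ + φ·sin φ) = 66.106920·(0.91839805 + 0.40678389·0.39565771) = 71.352189
y = r_b·(sin φ − φ·cos φ) = 66.106920·(0.39565771 − 0.40678389·0.91839805) = 1.458859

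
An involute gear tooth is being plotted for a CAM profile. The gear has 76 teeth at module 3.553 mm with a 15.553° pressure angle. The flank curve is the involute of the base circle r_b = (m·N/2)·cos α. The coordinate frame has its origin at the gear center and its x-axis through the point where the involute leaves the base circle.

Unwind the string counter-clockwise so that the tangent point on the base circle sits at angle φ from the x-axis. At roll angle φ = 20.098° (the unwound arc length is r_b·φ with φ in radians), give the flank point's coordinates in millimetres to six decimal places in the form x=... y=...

x=137.827870 y=1.848391

pitch radius r_p = m·N/2 = 3.553·76/2 = 135.014000
base radius r_b = r_p·cos α = 135.014000·cos 15.553° = 130.070171
roll angle φ = 20.098° = 0.35077627 rad
x = r_b·(cos φ + φ·sin φ) = 130.070171·(0.93910625 + 0.35077627·0.34362691) = 137.827870
y = r_b·(sin φ − φ·cos φ) = 130.070171·(0.34362691 − 0.35077627·0.93910625) = 1.848391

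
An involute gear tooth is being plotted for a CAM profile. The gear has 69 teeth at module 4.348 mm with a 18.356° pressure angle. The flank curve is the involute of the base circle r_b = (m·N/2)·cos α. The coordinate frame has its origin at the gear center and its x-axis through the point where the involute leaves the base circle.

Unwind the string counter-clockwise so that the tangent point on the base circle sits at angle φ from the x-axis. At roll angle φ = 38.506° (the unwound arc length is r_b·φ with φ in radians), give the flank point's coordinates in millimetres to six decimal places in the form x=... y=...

x=170.985208 y=13.765162

pitch radius r_p = m·N/2 = 4.348·69/2 = 150.006000
base radius r_b = r_p·cos α = 150.006000·cos 18.356° = 142.373415
roll angle φ = 38.506° = 0.67205648 rad
x = r_b·(cos φ + φ·sin φ) = 142.373415·(0.78254296 + 0.67205648·0.62259659) = 170.985208
y = r_b·(sin φ − φ·cos φ) = 142.373415·(0.62259659 − 0.67205648·0.78254296) = 13.765162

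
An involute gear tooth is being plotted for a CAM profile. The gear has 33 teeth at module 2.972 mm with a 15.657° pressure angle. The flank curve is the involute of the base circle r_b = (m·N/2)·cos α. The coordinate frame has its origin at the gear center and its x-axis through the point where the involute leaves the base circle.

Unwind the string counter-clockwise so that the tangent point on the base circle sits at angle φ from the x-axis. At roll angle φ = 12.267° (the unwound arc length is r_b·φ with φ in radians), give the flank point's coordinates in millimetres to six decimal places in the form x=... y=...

pitch radius r_p = m·N/2 = 2.972·33/2 = 49.038000
base radius r_b = r_p·cos α = 49.038000·cos 15.657° = 47.218423
roll angle φ = 12.267° = 0.21409954 rad
x = r_b·(cos φ + φ·sin φ) = 47.218423·(0.97716811 + 0.21409954·0.21246761) = 48.288267
y = r_b·(sin φ − φ·cos φ) = 47.218423·(0.21246761 − 0.21409954·0.97716811) = 0.153761

x=48.288267 y=0.153761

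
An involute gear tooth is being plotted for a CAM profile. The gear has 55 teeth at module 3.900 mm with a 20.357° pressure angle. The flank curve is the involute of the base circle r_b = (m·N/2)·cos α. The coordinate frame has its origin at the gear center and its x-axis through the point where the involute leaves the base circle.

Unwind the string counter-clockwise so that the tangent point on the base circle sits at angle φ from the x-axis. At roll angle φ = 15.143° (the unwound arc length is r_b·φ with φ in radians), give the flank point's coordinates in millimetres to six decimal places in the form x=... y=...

pitch radius r_p = m·N/2 = 3.900·55/2 = 107.250000
base radius r_b = r_p·cos α = 107.250000·cos 20.357° = 100.551522
roll angle φ = 15.143° = 0.26429521 rad
x = r_b·(cos φ + φ·sin φ) = 100.551522·(0.96527685 + 0.26429521·0.26122901) = 104.002292
y = r_b·(sin φ − φ·cos φ) = 100.551522·(0.26122901 − 0.26429521·0.96527685) = 0.614467

x=104.002292 y=0.614467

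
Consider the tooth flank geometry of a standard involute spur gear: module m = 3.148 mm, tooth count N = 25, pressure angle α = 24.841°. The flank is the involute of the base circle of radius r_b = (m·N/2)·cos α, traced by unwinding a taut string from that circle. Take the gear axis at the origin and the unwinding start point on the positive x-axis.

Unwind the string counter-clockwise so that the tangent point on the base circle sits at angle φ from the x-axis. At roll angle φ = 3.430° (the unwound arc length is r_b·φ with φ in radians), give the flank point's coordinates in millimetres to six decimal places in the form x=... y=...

pitch radius r_p = m·N/2 = 3.148·25/2 = 39.350000
base radius r_b = r_p·cos α = 39.350000·cos 24.841° = 35.709224
roll angle φ = 3.430° = 0.05986479 rad
x = r_b·(cos φ + φ·sin φ) = 35.709224·(0.99820864 + 0.05986479·0.05982904) = 35.773154
y = r_b·(sin φ − φ·cos φ) = 35.709224·(0.05982904 − 0.05986479·0.99820864) = 0.002553

x=35.773154 y=0.002553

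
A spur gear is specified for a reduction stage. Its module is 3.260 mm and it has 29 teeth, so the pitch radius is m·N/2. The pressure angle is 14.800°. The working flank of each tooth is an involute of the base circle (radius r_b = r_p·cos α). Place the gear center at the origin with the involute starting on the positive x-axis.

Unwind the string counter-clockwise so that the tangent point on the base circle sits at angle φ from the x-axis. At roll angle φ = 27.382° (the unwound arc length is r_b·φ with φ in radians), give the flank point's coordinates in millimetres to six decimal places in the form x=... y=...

x=50.626510 y=1.625128

pitch radius r_p = m·N/2 = 3.260·29/2 = 47.270000
base radius r_b = r_p·cos α = 47.270000·cos 14.800° = 45.701742
roll angle φ = 27.382° = 0.47790606 rad
x = r_b·(cos φ + φ·sin φ) = 45.701742·(0.88795992 + 0.47790606·0.45992085) = 50.626510
y = r_b·(sin φ − φ·cos φ) = 45.701742·(0.45992085 − 0.47790606·0.88795992) = 1.625128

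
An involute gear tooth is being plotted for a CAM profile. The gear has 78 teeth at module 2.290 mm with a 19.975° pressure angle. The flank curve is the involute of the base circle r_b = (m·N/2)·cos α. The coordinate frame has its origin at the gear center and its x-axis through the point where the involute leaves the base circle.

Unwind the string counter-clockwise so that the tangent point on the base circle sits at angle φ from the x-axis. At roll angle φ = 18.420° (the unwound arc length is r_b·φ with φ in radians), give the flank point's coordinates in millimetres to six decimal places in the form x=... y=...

x=88.163522 y=0.920109

pitch radius r_p = m·N/2 = 2.290·78/2 = 89.310000
base radius r_b = r_p·cos α = 89.310000·cos 19.975° = 83.937268
roll angle φ = 18.420° = 0.32148965 rad
x = r_b·(cos φ + φ·sin φ) = 83.937268·(0.94876577 + 0.32148965·0.31598024) = 88.163522
y = r_b·(sin φ − φ·cos φ) = 83.937268·(0.31598024 − 0.32148965·0.94876577) = 0.920109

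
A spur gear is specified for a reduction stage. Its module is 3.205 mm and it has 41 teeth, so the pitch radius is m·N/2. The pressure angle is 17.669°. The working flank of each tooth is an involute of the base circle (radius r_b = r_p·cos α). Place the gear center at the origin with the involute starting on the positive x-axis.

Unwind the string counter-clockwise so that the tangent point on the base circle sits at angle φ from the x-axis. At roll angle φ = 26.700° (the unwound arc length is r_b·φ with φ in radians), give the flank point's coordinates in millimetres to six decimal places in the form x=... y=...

pitch radius r_p = m·N/2 = 3.205·41/2 = 65.702500
base radius r_b = r_p·cos α = 65.702500·cos 17.669° = 62.603040
roll angle φ = 26.700° = 0.46600291 rad
x = r_b·(cos φ + φ·sin φ) = 62.603040·(0.89337139 + 0.46600291·0.44931900) = 69.035837
y = r_b·(sin φ − φ·cos φ) = 62.603040·(0.44931900 − 0.46600291·0.89337139) = 2.066234

x=69.035837 y=2.066234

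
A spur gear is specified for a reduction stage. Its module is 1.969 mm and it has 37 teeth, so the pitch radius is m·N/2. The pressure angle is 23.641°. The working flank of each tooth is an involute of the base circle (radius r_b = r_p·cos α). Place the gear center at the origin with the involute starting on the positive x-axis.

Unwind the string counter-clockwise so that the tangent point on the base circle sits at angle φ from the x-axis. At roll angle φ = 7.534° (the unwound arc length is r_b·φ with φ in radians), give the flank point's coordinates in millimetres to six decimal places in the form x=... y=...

x=33.656683 y=0.025246

pitch radius r_p = m·N/2 = 1.969·37/2 = 36.426500
base radius r_b = r_p·cos α = 36.426500·cos 23.641° = 33.369443
roll angle φ = 7.534° = 0.13149311 rad
x = r_b·(cos φ + φ·sin φ) = 33.369443·(0.99136723 + 0.13149311·0.13111450) = 33.656683
y = r_b·(sin φ − φ·cos φ) = 33.369443·(0.13111450 − 0.13149311·0.99136723) = 0.025246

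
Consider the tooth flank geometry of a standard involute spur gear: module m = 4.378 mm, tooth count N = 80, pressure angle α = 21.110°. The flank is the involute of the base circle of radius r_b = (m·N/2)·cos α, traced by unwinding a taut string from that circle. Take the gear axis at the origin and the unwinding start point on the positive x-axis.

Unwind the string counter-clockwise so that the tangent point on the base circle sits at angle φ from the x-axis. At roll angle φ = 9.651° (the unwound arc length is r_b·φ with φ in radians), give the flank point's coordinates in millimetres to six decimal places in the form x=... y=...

pitch radius r_p = m·N/2 = 4.378·80/2 = 175.120000
base radius r_b = r_p·cos α = 175.120000·cos 21.110° = 163.367818
roll angle φ = 9.651° = 0.16844173 rad
x = r_b·(cos φ + φ·sin φ) = 163.367818·(0.98584720 + 0.16844173·0.16764633) = 165.668991
y = r_b·(sin φ − φ·cos φ) = 163.367818·(0.16764633 − 0.16844173·0.98584720) = 0.259514

x=165.668991 y=0.259514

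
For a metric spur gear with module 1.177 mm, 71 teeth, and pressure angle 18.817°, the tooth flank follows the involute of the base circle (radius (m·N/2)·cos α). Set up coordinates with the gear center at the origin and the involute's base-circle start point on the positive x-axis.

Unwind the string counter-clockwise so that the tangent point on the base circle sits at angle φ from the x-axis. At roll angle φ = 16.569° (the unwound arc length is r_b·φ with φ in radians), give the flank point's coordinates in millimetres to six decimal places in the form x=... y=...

x=41.169649 y=0.316165

pitch radius r_p = m·N/2 = 1.177·71/2 = 41.783500
base radius r_b = r_p·cos α = 41.783500·cos 18.817° = 39.550322
roll angle φ = 16.569° = 0.28918360 rad
x = r_b·(cos φ + φ·sin φ) = 39.550322·(0.95847701 + 0.28918360·0.28516982) = 41.169649
y = r_b·(sin φ − φ·cos φ) = 39.550322·(0.28516982 − 0.28918360·0.95847701) = 0.316165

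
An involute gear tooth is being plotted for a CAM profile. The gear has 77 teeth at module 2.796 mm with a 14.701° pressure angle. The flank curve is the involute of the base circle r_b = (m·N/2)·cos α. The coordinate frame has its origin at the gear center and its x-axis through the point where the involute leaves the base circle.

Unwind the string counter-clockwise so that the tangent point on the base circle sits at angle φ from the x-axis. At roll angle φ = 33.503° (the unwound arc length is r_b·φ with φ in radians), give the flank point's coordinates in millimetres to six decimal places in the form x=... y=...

x=120.429702 y=6.704740

pitch radius r_p = m·N/2 = 2.796·77/2 = 107.646000
base radius r_b = r_p·cos α = 107.646000·cos 14.701° = 104.122028
roll angle φ = 33.503° = 0.58473766 rad
x = r_b·(cos φ + φ·sin φ) = 104.122028·(0.83385692 + 0.58473766·0.55198065) = 120.429702
y = r_b·(sin φ − φ·cos φ) = 104.122028·(0.55198065 − 0.58473766·0.83385692) = 6.704740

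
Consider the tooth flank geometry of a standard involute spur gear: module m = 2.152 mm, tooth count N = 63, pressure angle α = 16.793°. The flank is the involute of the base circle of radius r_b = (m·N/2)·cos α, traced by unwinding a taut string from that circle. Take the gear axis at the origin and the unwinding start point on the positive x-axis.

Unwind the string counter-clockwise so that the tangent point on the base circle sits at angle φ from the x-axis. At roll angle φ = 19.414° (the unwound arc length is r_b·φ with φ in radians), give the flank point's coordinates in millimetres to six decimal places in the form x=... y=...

pitch radius r_p = m·N/2 = 2.152·63/2 = 67.788000
base radius r_b = r_p·cos α = 67.788000·cos 16.793° = 64.897167
roll angle φ = 19.414° = 0.33883822 rad
x = r_b·(cos φ + φ·sin φ) = 64.897167·(0.94314147 + 0.33883822·0.33239159) = 68.516381
y = r_b·(sin φ − φ·cos φ) = 64.897167·(0.33239159 − 0.33883822·0.94314147) = 0.831931

x=68.516381 y=0.831931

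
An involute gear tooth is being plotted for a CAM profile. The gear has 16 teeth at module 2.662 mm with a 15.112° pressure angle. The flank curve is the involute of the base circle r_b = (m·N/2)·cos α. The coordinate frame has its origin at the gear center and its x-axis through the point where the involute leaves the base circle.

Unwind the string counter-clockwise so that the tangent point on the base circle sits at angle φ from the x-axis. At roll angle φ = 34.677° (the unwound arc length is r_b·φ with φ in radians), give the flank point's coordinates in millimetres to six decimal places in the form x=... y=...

x=23.987159 y=1.464389

pitch radius r_p = m·N/2 = 2.662·16/2 = 21.296000
base radius r_b = r_p·cos α = 21.296000·cos 15.112° = 20.559543
roll angle φ = 34.677° = 0.60522782 rad
x = r_b·(cos φ + φ·sin φ) = 20.559543·(0.82237250 + 0.60522782·0.56894945) = 23.987159
y = r_b·(sin φ − φ·cos φ) = 20.559543·(0.56894945 − 0.60522782·0.82237250) = 1.464389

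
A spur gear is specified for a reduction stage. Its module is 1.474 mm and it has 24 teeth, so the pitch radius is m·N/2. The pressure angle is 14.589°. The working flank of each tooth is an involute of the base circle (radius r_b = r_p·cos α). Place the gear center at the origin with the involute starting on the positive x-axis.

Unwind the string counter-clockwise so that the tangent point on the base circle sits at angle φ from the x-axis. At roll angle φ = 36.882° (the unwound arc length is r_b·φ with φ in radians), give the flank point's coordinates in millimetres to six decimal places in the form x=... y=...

pitch radius r_p = m·N/2 = 1.474·24/2 = 17.688000
base radius r_b = r_p·cos α = 17.688000·cos 14.589° = 17.117695
roll angle φ = 36.882° = 0.64371233 rad
x = r_b·(cos φ + φ·sin φ) = 17.117695·(0.79987325 + 0.64371233·0.60016897) = 20.305172
y = r_b·(sin φ − φ·cos φ) = 17.117695·(0.60016897 − 0.64371233·0.79987325) = 1.459809

x=20.305172 y=1.459809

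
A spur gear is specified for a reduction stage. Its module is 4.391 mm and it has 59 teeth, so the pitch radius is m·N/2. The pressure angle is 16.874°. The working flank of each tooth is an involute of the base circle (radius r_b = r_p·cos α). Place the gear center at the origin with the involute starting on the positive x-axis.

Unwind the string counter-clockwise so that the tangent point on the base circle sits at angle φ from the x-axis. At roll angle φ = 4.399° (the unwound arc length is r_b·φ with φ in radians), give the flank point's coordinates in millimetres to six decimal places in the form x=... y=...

pitch radius r_p = m·N/2 = 4.391·59/2 = 129.534500
base radius r_b = r_p·cos α = 129.534500·cos 16.874° = 123.957444
roll angle φ = 4.399° = 0.07677703 rad
x = r_b·(cos φ + φ·sin φ) = 123.957444·(0.99705409 + 0.07677703·0.07670163) = 124.322253
y = r_b·(sin φ − φ·cos φ) = 123.957444·(0.07670163 − 0.07677703·0.99705409) = 0.018689

x=124.322253 y=0.018689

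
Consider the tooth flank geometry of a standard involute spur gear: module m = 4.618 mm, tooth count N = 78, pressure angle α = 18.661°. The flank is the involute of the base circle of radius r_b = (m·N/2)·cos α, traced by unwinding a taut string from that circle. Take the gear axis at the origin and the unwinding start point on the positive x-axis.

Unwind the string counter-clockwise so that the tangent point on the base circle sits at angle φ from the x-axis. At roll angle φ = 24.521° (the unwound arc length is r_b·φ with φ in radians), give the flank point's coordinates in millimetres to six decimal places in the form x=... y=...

x=185.552086 y=4.377385

pitch radius r_p = m·N/2 = 4.618·78/2 = 180.102000
base radius r_b = r_p·cos α = 180.102000·cos 18.661° = 170.633730
roll angle φ = 24.521° = 0.42797219 rad
x = r_b·(cos φ + φ·sin φ) = 170.633730·(0.90980922 + 0.42797219·0.41502673) = 185.552086
y = r_b·(sin φ − φ·cos φ) = 170.633730·(0.41502673 − 0.42797219·0.90980922) = 4.377385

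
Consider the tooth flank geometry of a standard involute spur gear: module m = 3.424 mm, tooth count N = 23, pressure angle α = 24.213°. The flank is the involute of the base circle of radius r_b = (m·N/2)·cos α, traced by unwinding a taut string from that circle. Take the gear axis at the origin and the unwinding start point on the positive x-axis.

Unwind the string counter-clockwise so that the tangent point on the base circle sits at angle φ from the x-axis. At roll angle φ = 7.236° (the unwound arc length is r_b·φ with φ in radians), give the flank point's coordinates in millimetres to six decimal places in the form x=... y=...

x=36.197230 y=0.024074

pitch radius r_p = m·N/2 = 3.424·23/2 = 39.376000
base radius r_b = r_p·cos α = 39.376000·cos 24.213° = 35.911978
roll angle φ = 7.236° = 0.12629202 rad
x = r_b·(cos φ + φ·sin φ) = 35.911978·(0.99203576 + 0.12629202·0.12595657) = 36.197230
y = r_b·(sin φ − φ·cos φ) = 35.911978·(0.12595657 − 0.12629202·0.99203576) = 0.024074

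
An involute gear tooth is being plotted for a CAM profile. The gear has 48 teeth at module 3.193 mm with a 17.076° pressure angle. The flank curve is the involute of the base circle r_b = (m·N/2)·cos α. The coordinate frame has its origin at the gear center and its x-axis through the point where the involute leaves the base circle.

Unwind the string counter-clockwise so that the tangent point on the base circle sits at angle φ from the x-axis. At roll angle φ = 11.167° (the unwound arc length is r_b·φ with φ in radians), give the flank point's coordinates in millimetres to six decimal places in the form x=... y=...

pitch radius r_p = m·N/2 = 3.193·48/2 = 76.632000
base radius r_b = r_p·cos α = 76.632000·cos 17.076° = 73.253762
roll angle φ = 11.167° = 0.19490092 rad
x = r_b·(cos φ + φ·sin φ) = 73.253762·(0.98106686 + 0.19490092·0.19366933) = 74.631900
y = r_b·(sin φ − φ·cos φ) = 73.253762·(0.19366933 − 0.19490092·0.98106686) = 0.180094

x=74.631900 y=0.180094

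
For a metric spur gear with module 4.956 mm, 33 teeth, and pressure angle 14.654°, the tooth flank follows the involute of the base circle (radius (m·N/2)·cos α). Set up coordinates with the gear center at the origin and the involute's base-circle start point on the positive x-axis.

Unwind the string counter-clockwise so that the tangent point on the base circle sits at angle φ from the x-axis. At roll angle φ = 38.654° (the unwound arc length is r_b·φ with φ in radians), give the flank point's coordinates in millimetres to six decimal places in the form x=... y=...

pitch radius r_p = m·N/2 = 4.956·33/2 = 81.774000
base radius r_b = r_p·cos α = 81.774000·cos 14.654° = 79.113988
roll angle φ = 38.654° = 0.67463957 rad
x = r_b·(cos φ + φ·sin φ) = 79.113988·(0.78093213 + 0.67463957·0.62461589) = 95.120545
y = r_b·(sin φ − φ·cos φ) = 79.113988·(0.62461589 − 0.67463957·0.78093213) = 7.734830

x=95.120545 y=7.734830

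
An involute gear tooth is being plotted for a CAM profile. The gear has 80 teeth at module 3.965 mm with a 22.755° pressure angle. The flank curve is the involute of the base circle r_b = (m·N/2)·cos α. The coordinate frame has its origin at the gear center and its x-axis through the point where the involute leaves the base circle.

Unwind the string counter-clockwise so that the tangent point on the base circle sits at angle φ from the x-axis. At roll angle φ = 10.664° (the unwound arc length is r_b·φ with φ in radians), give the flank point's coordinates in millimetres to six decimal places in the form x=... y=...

x=148.767074 y=0.313241

pitch radius r_p = m·N/2 = 3.965·80/2 = 158.600000
base radius r_b = r_p·cos α = 158.600000·cos 22.755° = 146.255721
roll angle φ = 10.664° = 0.18612191 rad
x = r_b·(cos φ + φ·sin φ) = 146.255721·(0.98272926 + 0.18612191·0.18504918) = 148.767074
y = r_b·(sin φ − φ·cos φ) = 146.255721·(0.18504918 − 0.18612191·0.98272926) = 0.313241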